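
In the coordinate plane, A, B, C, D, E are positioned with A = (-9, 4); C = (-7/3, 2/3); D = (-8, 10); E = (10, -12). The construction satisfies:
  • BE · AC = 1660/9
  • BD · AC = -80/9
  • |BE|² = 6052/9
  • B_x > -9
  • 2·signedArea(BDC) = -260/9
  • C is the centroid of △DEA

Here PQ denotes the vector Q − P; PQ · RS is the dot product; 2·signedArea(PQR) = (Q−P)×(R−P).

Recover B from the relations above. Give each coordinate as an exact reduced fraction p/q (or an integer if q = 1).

1. B_x = -26/3  [2·signedArea(BDC) = -260/9 ∩ BE · AC = 1660/9]
2. B_y = 6  [2·signedArea(BDC) = -260/9 ∩ BE · AC = 1660/9]
   → B = (-26/3, 6)

B = (-26/3, 6)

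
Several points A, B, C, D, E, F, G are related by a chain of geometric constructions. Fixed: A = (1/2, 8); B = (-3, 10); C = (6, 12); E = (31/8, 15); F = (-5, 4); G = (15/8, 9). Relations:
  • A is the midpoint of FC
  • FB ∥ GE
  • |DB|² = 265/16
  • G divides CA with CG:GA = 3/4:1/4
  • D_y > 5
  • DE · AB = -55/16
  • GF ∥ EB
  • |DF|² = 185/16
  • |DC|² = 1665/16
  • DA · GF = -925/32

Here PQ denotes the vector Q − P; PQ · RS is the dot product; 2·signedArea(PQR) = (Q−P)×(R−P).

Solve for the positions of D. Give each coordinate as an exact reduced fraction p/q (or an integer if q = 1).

1. D_x = -9/4  [DA · GF = -925/32 ∩ DE · AB = -55/16]
2. D_y = 6  [DA · GF = -925/32 ∩ DE · AB = -55/16]
   → D = (-9/4, 6)

D = (-9/4, 6)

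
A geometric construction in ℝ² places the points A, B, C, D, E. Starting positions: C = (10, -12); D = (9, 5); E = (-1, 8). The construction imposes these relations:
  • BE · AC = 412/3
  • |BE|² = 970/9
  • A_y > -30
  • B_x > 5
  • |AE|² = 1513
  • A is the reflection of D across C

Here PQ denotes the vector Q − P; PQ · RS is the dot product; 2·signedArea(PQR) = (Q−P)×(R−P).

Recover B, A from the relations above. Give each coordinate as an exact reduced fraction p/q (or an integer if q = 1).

1. A_x = 11  [A is the reflection of D across C]
2. A_y = -29  [A is the reflection of D across C]
   → A = (11, -29)
3. B_x = 6  [line 1·x + -17·y + -1/3 = 0 ∩ |BE|² = 970/9]
4. B_y = 1/3  [line 1·x + -17·y + -1/3 = 0 ∩ |BE|² = 970/9]
   → B = (6, 1/3)

A = (11, -29)
B = (6, 1/3)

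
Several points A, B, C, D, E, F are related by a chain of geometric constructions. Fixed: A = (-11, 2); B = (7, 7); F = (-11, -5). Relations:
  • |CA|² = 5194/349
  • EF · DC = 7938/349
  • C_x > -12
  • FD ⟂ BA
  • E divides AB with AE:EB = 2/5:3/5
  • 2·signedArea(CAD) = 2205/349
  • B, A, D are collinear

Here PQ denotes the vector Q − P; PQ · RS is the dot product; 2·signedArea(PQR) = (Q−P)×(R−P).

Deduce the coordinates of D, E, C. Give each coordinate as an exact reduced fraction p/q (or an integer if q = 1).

C = (-4154/349, -611/349)
D = (-4469/349, 523/349)
E = (-19/5, 4)

1. D_x = -4469/349  [B, A, D are collinear ∩ FD ⟂ BA]
2. D_y = 523/349  [B, A, D are collinear ∩ FD ⟂ BA]
   → D = (-4469/349, 523/349)
3. E_x = -19/5  [E divides AB with AE:EB = 2/5:3/5]
4. E_y = 4  [E divides AB with AE:EB = 2/5:3/5]
   → E = (-19/5, 4)
5. C_x = -4154/349  [2·signedArea(CAD) = 2205/349 ∩ EF · DC = 7938/349]
6. C_y = -611/349  [2·signedArea(CAD) = 2205/349 ∩ EF · DC = 7938/349]
   → C = (-4154/349, -611/349)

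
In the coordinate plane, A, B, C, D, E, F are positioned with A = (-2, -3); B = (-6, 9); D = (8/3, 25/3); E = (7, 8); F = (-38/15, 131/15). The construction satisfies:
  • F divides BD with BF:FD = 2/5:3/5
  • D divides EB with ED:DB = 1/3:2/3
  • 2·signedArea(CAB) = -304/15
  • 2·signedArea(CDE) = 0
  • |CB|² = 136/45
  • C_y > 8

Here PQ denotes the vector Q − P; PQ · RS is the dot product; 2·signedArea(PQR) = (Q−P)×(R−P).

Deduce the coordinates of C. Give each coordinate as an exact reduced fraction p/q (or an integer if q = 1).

1. C_x = -64/15  [2·signedArea(CDE) = 0 ∩ 2·signedArea(CAB) = -304/15]
2. C_y = 133/15  [2·signedArea(CDE) = 0 ∩ 2·signedArea(CAB) = -304/15]
   → C = (-64/15, 133/15)

C = (-64/15, 133/15)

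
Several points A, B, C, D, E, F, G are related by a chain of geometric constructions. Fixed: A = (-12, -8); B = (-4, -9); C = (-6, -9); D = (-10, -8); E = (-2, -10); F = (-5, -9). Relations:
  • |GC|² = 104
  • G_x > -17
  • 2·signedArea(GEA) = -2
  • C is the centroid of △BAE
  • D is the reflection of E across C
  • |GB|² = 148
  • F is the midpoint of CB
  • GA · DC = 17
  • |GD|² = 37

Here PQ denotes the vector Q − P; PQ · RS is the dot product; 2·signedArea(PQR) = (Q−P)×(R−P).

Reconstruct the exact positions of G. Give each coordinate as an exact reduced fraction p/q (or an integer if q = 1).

G = (-16, -7)

1. G_x = -16  [2·signedArea(GEA) = -2 ∩ GA · DC = 17]
2. G_y = -7  [2·signedArea(GEA) = -2 ∩ GA · DC = 17]
   → G = (-16, -7)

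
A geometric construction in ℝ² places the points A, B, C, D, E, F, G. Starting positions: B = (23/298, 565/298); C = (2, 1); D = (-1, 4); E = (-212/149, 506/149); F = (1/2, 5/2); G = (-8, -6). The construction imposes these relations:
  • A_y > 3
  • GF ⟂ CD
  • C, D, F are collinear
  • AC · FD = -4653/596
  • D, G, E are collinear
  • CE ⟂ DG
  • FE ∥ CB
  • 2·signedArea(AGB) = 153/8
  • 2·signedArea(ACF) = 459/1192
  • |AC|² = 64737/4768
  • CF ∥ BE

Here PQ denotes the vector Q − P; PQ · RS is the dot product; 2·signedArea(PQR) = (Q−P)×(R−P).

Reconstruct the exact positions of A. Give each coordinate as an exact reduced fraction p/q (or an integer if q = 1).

A = (-871/1192, 4141/1192)

1. A_x = -871/1192  [2·signedArea(ACF) = 459/1192 ∩ AC · FD = -4653/596]
2. A_y = 4141/1192  [2·signedArea(ACF) = 459/1192 ∩ AC · FD = -4653/596]
   → A = (-871/1192, 4141/1192)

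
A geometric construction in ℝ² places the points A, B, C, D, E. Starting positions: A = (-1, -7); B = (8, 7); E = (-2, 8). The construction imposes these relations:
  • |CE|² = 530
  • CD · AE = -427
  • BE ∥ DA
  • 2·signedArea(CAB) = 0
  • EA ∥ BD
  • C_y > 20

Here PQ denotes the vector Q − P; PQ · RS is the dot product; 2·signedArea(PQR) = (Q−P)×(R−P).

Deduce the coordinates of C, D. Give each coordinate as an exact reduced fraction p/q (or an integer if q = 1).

1. C_x = 17  [line -14·x + 9·y + 49 = 0 ∩ |CE|² = 530]
2. C_y = 21  [line -14·x + 9·y + 49 = 0 ∩ |CE|² = 530]
   → C = (17, 21)
3. D_x = 9  [BE ∥ DA ∩ EA ∥ BD]
4. D_y = -8  [BE ∥ DA ∩ EA ∥ BD]
   → D = (9, -8)

C = (17, 21)
D = (9, -8)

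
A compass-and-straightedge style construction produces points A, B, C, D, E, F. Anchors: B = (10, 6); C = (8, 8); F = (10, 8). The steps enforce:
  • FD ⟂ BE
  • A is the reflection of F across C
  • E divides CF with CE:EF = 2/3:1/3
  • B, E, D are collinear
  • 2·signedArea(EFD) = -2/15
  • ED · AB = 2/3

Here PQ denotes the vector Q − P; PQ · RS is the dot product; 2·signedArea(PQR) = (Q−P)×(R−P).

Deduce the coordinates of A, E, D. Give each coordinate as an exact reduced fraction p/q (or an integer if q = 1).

1. A_x = 6  [A is the reflection of F across C]
2. A_y = 8  [A is the reflection of F across C]
   → A = (6, 8)
3. E_x = 28/3  [E divides CF with CE:EF = 2/3:1/3]
4. E_y = 8  [E divides CF with CE:EF = 2/3:1/3]
   → E = (28/3, 8)
5. D_x = 47/5  [B, E, D are collinear ∩ FD ⟂ BE]
6. D_y = 39/5  [B, E, D are collinear ∩ FD ⟂ BE]
   → D = (47/5, 39/5)

A = (6, 8)
D = (47/5, 39/5)
E = (28/3, 8)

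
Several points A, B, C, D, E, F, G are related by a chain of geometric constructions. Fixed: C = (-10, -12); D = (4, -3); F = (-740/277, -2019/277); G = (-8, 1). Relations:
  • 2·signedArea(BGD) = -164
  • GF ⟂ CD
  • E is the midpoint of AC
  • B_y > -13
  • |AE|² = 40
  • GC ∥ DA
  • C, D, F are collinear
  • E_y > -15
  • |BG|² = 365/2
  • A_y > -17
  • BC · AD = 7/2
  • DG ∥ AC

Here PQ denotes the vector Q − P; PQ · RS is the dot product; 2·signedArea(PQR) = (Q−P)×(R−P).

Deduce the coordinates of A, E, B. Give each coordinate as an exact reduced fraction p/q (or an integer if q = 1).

1. A_x = 2  [DG ∥ AC ∩ GC ∥ DA]
2. A_y = -16  [DG ∥ AC ∩ GC ∥ DA]
   → A = (2, -16)
3. E_x = -4  [E is the midpoint of AC]
4. E_y = -14  [E is the midpoint of AC]
   → E = (-4, -14)
5. B_x = -17/2  [BC · AD = 7/2 ∩ 2·signedArea(BGD) = -164]
6. B_y = -25/2  [BC · AD = 7/2 ∩ 2·signedArea(BGD) = -164]
   → B = (-17/2, -25/2)

A = (2, -16)
B = (-17/2, -25/2)
E = (-4, -14)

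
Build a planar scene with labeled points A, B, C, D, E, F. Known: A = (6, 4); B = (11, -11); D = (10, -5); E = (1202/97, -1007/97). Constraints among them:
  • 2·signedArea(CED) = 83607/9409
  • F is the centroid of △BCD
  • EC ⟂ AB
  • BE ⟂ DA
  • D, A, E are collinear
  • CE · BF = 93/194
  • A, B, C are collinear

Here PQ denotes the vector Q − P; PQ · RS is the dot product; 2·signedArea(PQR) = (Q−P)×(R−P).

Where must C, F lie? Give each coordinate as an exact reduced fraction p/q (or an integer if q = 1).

C = (2125/194, -2107/194)
F = (6199/582, -1737/194)

1. C_x = 2125/194  [A, B, C are collinear ∩ EC ⟂ AB]
2. C_y = -2107/194  [A, B, C are collinear ∩ EC ⟂ AB]
   → C = (2125/194, -2107/194)
3. F_x = 6199/582  [F is the centroid of △BCD]
4. F_y = -1737/194  [F is the centroid of △BCD]
   → F = (6199/582, -1737/194)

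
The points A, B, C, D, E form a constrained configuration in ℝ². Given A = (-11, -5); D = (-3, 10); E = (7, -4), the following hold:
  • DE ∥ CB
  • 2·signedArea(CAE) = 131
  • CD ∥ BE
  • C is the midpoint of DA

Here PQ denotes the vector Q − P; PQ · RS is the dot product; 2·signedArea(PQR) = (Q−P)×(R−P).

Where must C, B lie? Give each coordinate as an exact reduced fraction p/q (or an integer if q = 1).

1. C_x = -7  [C is the midpoint of DA]
2. C_y = 5/2  [C is the midpoint of DA]
   → C = (-7, 5/2)
3. B_x = 3  [CD ∥ BE ∩ DE ∥ CB]
4. B_y = -23/2  [CD ∥ BE ∩ DE ∥ CB]
   → B = (3, -23/2)

B = (3, -23/2)
C = (-7, 5/2)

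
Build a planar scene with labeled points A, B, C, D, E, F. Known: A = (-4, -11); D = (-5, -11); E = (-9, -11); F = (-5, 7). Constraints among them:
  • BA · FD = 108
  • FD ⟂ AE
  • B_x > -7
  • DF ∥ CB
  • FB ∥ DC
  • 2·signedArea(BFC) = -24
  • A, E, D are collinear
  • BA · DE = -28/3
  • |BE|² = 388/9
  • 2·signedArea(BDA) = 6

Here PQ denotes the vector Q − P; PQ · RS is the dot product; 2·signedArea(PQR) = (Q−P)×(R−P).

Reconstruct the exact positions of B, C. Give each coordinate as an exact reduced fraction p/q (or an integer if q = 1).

B = (-19/3, -5)
C = (-19/3, -23)

1. B_x = -19/3  [2·signedArea(BDA) = 6 ∩ BA · DE = -28/3]
2. B_y = -5  [2·signedArea(BDA) = 6 ∩ BA · DE = -28/3]
   → B = (-19/3, -5)
3. C_x = -19/3  [DF ∥ CB ∩ FB ∥ DC]
4. C_y = -23  [DF ∥ CB ∩ FB ∥ DC]
   → C = (-19/3, -23)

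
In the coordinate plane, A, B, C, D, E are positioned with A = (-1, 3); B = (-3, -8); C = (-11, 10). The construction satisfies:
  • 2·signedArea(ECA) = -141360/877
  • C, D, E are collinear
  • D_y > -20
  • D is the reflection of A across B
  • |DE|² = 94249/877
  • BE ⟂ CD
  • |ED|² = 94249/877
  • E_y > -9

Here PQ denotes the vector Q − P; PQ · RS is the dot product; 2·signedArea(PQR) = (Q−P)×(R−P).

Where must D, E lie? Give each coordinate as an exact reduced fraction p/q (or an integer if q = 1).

1. D_x = -5  [D is the reflection of A across B]
2. D_y = -19  [D is the reflection of A across B]
   → D = (-5, -19)
3. E_x = -6227/877  [C, D, E are collinear ∩ BE ⟂ CD]
4. E_y = -7760/877  [C, D, E are collinear ∩ BE ⟂ CD]
   → E = (-6227/877, -7760/877)

D = (-5, -19)
E = (-6227/877, -7760/877)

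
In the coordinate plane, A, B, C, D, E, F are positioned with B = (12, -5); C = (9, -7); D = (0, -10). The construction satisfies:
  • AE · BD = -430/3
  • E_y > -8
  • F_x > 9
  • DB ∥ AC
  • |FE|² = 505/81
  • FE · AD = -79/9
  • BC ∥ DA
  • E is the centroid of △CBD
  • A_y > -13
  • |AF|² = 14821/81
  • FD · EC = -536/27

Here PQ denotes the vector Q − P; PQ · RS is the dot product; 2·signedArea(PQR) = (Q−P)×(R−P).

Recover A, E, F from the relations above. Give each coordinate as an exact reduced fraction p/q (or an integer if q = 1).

A = (-3, -12)
E = (7, -22/3)
F = (28/3, -58/9)

1. A_x = -3  [DB ∥ AC ∩ BC ∥ DA]
2. A_y = -12  [DB ∥ AC ∩ BC ∥ DA]
   → A = (-3, -12)
3. E_x = 7  [E is the centroid of △CBD]
4. E_y = -22/3  [E is the centroid of △CBD]
   → E = (7, -22/3)
5. F_x = 28/3  [FD · EC = -536/27 ∩ FE · AD = -79/9]
6. F_y = -58/9  [FD · EC = -536/27 ∩ FE · AD = -79/9]
   → F = (28/3, -58/9)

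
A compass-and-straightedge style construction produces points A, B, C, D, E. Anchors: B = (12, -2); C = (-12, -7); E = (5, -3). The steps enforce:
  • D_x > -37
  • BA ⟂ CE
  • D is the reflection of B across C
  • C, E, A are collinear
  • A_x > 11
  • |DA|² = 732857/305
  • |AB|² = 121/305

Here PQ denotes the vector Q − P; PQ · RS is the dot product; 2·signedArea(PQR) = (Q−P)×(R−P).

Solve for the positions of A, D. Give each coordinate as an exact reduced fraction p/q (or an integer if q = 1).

1. A_x = 3616/305  [C, E, A are collinear ∩ BA ⟂ CE]
2. A_y = -423/305  [C, E, A are collinear ∩ BA ⟂ CE]
   → A = (3616/305, -423/305)
3. D_x = -36  [D is the reflection of B across C]
4. D_y = -12  [D is the reflection of B across C]
   → D = (-36, -12)

A = (3616/305, -423/305)
D = (-36, -12)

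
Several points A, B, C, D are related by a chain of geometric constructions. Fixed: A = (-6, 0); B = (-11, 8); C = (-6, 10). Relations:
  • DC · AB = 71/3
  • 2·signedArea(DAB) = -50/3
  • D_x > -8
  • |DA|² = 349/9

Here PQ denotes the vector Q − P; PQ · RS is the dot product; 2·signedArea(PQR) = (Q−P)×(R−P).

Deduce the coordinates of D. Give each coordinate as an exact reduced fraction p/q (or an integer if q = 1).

D = (-23/3, 6)

1. D_x = -23/3  [2·signedArea(DAB) = -50/3 ∩ DC · AB = 71/3]
2. D_y = 6  [2·signedArea(DAB) = -50/3 ∩ DC · AB = 71/3]
   → D = (-23/3, 6)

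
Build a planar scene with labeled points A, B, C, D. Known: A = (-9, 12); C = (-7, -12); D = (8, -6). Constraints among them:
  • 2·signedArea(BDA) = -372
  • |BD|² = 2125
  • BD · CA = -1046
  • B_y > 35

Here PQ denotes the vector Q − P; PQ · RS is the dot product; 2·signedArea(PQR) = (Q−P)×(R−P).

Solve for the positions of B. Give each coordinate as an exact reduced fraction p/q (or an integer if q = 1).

B = (-11, 36)

1. B_x = -11  [BD · CA = -1046 ∩ 2·signedArea(BDA) = -372]
2. B_y = 36  [BD · CA = -1046 ∩ 2·signedArea(BDA) = -372]
   → B = (-11, 36)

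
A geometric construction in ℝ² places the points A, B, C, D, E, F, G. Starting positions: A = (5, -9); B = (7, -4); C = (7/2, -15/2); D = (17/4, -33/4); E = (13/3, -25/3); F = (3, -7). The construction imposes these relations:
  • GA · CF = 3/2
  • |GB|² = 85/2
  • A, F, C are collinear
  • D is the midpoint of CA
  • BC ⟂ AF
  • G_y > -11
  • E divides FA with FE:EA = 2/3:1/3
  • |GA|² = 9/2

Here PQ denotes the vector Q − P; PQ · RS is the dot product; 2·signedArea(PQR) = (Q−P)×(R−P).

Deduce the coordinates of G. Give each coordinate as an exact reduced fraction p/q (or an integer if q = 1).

1. G_x = 13/2  [line 1/2·x + -1/2·y + -17/2 = 0 ∩ |GA|² = 9/2]
2. G_y = -21/2  [line 1/2·x + -1/2·y + -17/2 = 0 ∩ |GA|² = 9/2]
   → G = (13/2, -21/2)

G = (13/2, -21/2)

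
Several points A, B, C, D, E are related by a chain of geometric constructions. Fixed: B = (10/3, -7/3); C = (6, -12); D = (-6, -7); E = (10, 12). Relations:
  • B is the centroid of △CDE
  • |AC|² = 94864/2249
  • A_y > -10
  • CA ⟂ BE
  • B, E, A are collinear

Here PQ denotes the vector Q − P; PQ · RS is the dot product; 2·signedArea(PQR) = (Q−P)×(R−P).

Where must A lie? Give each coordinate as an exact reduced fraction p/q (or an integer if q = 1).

A = (250/2249, -20828/2249)

1. A_x = 250/2249  [B, E, A are collinear ∩ CA ⟂ BE]
2. A_y = -20828/2249  [B, E, A are collinear ∩ CA ⟂ BE]
   → A = (250/2249, -20828/2249)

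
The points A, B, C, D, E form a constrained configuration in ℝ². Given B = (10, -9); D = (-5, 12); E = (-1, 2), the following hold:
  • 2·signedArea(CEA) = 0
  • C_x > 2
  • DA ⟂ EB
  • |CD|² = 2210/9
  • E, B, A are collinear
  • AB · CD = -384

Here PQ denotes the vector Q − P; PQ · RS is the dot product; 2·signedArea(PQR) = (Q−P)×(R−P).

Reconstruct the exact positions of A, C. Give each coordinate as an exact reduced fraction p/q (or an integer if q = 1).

A = (-8, 9)
C = (8/3, -5/3)

1. A_x = -8  [E, B, A are collinear ∩ DA ⟂ EB]
2. A_y = 9  [E, B, A are collinear ∩ DA ⟂ EB]
   → A = (-8, 9)
3. C_x = 8/3  [2·signedArea(CEA) = 0 ∩ AB · CD = -384]
4. C_y = -5/3  [2·signedArea(CEA) = 0 ∩ AB · CD = -384]
   → C = (8/3, -5/3)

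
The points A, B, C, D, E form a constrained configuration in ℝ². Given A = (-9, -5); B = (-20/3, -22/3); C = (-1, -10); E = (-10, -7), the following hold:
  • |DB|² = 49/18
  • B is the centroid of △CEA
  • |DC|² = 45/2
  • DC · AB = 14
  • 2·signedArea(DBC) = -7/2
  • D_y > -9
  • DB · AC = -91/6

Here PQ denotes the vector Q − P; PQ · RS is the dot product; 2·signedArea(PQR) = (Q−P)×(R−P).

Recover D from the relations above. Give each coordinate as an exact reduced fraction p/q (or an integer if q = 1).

D = (-11/2, -17/2)

1. D_x = -11/2  [DC · AB = 14 ∩ 2·signedArea(DBC) = -7/2]
2. D_y = -17/2  [DC · AB = 14 ∩ 2·signedArea(DBC) = -7/2]
   → D = (-11/2, -17/2)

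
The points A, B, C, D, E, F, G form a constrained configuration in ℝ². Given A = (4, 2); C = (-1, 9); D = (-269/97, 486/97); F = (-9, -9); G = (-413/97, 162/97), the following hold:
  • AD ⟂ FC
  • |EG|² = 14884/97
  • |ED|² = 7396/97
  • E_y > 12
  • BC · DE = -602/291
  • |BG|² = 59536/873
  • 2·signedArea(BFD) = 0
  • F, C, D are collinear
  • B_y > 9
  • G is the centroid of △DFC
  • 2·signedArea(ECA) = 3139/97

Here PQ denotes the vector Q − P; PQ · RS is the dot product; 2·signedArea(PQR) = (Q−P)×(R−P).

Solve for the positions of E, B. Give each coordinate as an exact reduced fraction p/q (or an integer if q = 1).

1. E_x = 75/97  [line 7·x + 5·y + -6825/97 = 0 ∩ |ED|² = 7396/97]
2. E_y = 1260/97  [line 7·x + 5·y + -6825/97 = 0 ∩ |ED|² = 7396/97]
   → E = (75/97, 1260/97)
3. B_x = -263/291  [2·signedArea(BFD) = 0 ∩ BC · DE = -602/291]
4. B_y = 894/97  [2·signedArea(BFD) = 0 ∩ BC · DE = -602/291]
   → B = (-263/291, 894/97)

B = (-263/291, 894/97)
E = (75/97, 1260/97)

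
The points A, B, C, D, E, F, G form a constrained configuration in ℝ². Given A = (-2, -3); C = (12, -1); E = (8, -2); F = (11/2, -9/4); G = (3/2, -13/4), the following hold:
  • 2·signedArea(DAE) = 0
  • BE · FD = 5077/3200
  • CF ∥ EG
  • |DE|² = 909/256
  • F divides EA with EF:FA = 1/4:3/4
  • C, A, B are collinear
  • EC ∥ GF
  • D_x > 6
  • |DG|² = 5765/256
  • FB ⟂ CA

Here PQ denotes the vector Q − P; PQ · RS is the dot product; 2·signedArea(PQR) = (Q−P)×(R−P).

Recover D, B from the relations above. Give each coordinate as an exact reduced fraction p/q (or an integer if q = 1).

B = (1091/200, -387/200)
D = (49/8, -35/16)

1. D_x = 49/8  [line -1·x + 10·y + 28 = 0 ∩ |DG|² = 5765/256]
2. D_y = -35/16  [line -1·x + 10·y + 28 = 0 ∩ |DG|² = 5765/256]
   → D = (49/8, -35/16)
3. B_x = 1091/200  [C, A, B are collinear ∩ FB ⟂ CA]
4. B_y = -387/200  [C, A, B are collinear ∩ FB ⟂ CA]
   → B = (1091/200, -387/200)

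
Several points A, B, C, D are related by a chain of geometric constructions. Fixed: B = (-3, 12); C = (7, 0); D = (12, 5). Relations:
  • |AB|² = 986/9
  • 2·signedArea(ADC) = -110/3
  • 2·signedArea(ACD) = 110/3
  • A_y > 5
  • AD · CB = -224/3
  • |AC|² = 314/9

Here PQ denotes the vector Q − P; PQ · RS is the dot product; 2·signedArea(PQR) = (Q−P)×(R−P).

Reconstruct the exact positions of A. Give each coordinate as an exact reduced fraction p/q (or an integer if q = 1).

1. A_x = 16/3  [2·signedArea(ACD) = 110/3 ∩ AD · CB = -224/3]
2. A_y = 17/3  [2·signedArea(ACD) = 110/3 ∩ AD · CB = -224/3]
   → A = (16/3, 17/3)

A = (16/3, 17/3)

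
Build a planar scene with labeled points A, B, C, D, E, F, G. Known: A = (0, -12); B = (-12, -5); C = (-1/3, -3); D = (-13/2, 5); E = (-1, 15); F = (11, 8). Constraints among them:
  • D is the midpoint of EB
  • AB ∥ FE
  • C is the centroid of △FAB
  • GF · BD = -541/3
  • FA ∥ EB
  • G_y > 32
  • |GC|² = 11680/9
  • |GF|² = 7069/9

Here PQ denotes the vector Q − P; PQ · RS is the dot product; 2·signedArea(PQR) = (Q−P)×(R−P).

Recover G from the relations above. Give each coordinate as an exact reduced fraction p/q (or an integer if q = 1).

G = (-5/3, 33)

1. G_x = -5/3  [line -11/2·x + -10·y + 1925/6 = 0 ∩ |GC|² = 11680/9]
2. G_y = 33  [line -11/2·x + -10·y + 1925/6 = 0 ∩ |GC|² = 11680/9]
   → G = (-5/3, 33)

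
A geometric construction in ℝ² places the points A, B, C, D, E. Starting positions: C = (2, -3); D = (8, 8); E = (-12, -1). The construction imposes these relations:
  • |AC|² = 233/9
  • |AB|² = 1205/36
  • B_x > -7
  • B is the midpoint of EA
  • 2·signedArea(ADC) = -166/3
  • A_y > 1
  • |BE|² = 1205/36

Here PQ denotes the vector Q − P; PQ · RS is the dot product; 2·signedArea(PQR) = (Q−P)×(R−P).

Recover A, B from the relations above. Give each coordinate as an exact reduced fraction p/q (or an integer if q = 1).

A = (-2/3, 4/3)
B = (-19/3, 1/6)

1. A_x = -2/3  [line 11·x + -6·y + 46/3 = 0 ∩ |AC|² = 233/9]
2. A_y = 4/3  [line 11·x + -6·y + 46/3 = 0 ∩ |AC|² = 233/9]
   → A = (-2/3, 4/3)
3. B_x = -19/3  [B is the midpoint of EA]
4. B_y = 1/6  [B is the midpoint of EA]
   → B = (-19/3, 1/6)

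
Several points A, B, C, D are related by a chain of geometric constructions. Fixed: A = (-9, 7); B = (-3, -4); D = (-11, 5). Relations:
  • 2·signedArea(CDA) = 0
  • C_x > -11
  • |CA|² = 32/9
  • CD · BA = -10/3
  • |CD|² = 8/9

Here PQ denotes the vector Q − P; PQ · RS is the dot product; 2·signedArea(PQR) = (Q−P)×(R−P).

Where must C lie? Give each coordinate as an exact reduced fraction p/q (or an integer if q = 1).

C = (-31/3, 17/3)

1. C_x = -31/3  [2·signedArea(CDA) = 0 ∩ CD · BA = -10/3]
2. C_y = 17/3  [2·signedArea(CDA) = 0 ∩ CD · BA = -10/3]
   → C = (-31/3, 17/3)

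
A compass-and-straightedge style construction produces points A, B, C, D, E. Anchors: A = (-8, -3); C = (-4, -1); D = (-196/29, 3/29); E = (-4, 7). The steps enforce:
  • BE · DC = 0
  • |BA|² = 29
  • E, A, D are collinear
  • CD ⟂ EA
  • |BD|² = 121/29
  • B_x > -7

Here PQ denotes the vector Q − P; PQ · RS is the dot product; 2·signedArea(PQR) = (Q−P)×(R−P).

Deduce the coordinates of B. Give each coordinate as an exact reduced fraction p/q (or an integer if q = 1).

1. B_x = -6  [line -80/29·x + 32/29·y + -544/29 = 0 ∩ |BD|² = 121/29]
2. B_y = 2  [line -80/29·x + 32/29·y + -544/29 = 0 ∩ |BD|² = 121/29]
   → B = (-6, 2)

B = (-6, 2)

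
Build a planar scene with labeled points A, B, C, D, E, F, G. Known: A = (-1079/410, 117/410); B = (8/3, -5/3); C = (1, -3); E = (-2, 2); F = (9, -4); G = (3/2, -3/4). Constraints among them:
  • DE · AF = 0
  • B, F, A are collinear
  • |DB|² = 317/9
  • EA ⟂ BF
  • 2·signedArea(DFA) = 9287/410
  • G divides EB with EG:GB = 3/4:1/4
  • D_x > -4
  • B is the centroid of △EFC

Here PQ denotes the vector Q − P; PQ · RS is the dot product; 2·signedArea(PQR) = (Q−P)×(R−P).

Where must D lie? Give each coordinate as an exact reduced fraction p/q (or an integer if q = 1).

1. D_x = -669/205  [DE · AF = 0 ∩ 2·signedArea(DFA) = 9287/410]
2. D_y = -293/205  [DE · AF = 0 ∩ 2·signedArea(DFA) = 9287/410]
   → D = (-669/205, -293/205)

D = (-669/205, -293/205)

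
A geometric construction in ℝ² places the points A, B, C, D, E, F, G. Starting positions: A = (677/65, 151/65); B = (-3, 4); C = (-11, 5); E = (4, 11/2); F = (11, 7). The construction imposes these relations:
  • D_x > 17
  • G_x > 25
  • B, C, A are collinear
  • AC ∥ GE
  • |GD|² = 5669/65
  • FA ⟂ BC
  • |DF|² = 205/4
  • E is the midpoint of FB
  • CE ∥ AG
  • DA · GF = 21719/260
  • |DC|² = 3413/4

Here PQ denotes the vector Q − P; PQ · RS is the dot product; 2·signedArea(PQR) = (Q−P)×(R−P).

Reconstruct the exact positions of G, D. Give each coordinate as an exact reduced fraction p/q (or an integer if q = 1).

D = (18, 17/2)
G = (1652/65, 367/130)

1. G_x = 1652/65  [AC ∥ GE ∩ CE ∥ AG]
2. G_y = 367/130  [AC ∥ GE ∩ CE ∥ AG]
   → G = (1652/65, 367/130)
3. D_x = 18  [line 937/65·x + -543/130·y + -58233/260 = 0 ∩ |DF|² = 205/4]
4. D_y = 17/2  [line 937/65·x + -543/130·y + -58233/260 = 0 ∩ |DF|² = 205/4]
   → D = (18, 17/2)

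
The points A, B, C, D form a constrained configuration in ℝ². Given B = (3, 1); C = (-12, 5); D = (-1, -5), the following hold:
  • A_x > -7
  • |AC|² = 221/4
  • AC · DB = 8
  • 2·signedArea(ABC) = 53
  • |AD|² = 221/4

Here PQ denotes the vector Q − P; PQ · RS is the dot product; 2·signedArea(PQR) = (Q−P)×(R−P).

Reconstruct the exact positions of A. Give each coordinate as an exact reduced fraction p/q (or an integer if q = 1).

A = (-13/2, 0)

1. A_x = -13/2  [AC · DB = 8 ∩ 2·signedArea(ABC) = 53]
2. A_y = 0  [AC · DB = 8 ∩ 2·signedArea(ABC) = 53]
   → A = (-13/2, 0)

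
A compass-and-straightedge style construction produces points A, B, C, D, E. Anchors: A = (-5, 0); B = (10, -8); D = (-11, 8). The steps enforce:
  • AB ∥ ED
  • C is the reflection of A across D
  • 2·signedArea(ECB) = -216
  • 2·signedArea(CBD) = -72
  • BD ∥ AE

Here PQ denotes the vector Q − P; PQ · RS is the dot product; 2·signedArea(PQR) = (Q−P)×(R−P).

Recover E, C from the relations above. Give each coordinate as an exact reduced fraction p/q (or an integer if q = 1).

1. E_x = -26  [AB ∥ ED ∩ BD ∥ AE]
2. E_y = 16  [AB ∥ ED ∩ BD ∥ AE]
   → E = (-26, 16)
3. C_x = -17  [C is the reflection of A across D]
4. C_y = 16  [C is the reflection of A across D]
   → C = (-17, 16)

C = (-17, 16)
E = (-26, 16)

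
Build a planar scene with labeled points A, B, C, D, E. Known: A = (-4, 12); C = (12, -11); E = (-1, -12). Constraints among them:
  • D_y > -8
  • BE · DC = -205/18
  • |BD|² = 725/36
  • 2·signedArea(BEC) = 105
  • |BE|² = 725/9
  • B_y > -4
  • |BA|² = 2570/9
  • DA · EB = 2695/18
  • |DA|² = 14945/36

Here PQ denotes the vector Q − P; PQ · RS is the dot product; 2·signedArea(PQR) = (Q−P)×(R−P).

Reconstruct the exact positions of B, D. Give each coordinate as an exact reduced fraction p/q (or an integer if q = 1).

B = (7/3, -11/3)
D = (2/3, -47/6)

1. B_x = 7/3  [line -1·x + 13·y + 50 = 0 ∩ |BA|² = 2570/9]
2. B_y = -11/3  [line -1·x + 13·y + 50 = 0 ∩ |BA|² = 2570/9]
   → B = (7/3, -11/3)
3. D_x = 2/3  [line 10/3·x + 25/3·y + 1135/18 = 0 ∩ |BD|² = 725/36]
4. D_y = -47/6  [line 10/3·x + 25/3·y + 1135/18 = 0 ∩ |BD|² = 725/36]
   → D = (2/3, -47/6)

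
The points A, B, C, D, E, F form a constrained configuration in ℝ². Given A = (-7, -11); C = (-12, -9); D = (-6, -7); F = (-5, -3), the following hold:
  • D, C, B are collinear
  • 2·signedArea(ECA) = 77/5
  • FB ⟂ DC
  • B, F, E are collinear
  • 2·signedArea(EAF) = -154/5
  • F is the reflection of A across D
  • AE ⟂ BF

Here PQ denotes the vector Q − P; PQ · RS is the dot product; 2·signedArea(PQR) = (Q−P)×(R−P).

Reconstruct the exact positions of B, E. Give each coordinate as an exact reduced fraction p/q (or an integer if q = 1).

1. B_x = -39/10  [D, C, B are collinear ∩ FB ⟂ DC]
2. B_y = -63/10  [D, C, B are collinear ∩ FB ⟂ DC]
   → B = (-39/10, -63/10)
3. E_x = -14/5  [B, F, E are collinear ∩ AE ⟂ BF]
4. E_y = -48/5  [B, F, E are collinear ∩ AE ⟂ BF]
   → E = (-14/5, -48/5)

B = (-39/10, -63/10)
E = (-14/5, -48/5)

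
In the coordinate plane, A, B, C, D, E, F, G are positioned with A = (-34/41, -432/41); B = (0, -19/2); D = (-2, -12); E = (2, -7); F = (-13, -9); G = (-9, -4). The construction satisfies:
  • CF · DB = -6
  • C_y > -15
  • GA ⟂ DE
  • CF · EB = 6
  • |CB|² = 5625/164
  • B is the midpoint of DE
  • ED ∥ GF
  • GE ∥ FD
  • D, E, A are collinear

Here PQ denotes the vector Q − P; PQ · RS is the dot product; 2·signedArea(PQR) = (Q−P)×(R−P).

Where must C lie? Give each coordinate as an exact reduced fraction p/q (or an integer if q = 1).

C = (-150/41, -577/41)

1. C_x = -150/41  [line 2·x + 5/2·y + 85/2 = 0 ∩ |CB|² = 5625/164]
2. C_y = -577/41  [line 2·x + 5/2·y + 85/2 = 0 ∩ |CB|² = 5625/164]
   → C = (-150/41, -577/41)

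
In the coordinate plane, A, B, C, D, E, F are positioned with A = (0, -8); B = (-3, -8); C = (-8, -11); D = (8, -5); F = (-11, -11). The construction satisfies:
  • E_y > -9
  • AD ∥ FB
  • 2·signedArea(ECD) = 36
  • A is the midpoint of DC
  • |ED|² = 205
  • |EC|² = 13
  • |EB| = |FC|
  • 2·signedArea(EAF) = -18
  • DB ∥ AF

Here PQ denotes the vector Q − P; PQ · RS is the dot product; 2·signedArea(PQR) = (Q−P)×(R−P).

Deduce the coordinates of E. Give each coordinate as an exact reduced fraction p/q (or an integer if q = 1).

E = (-6, -8)

1. E_x = -6  [2·signedArea(ECD) = 36 ∩ 2·signedArea(EAF) = -18]
2. E_y = -8  [2·signedArea(ECD) = 36 ∩ 2·signedArea(EAF) = -18]
   → E = (-6, -8)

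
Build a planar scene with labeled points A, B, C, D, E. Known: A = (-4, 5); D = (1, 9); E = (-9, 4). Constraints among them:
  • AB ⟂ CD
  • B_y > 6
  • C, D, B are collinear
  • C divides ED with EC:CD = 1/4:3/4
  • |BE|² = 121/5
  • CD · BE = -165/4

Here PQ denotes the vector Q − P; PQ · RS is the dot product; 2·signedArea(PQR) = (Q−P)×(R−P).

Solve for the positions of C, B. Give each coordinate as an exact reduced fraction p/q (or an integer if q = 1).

B = (-23/5, 31/5)
C = (-13/2, 21/4)

1. C_x = -13/2  [C divides ED with EC:CD = 1/4:3/4]
2. C_y = 21/4  [C divides ED with EC:CD = 1/4:3/4]
   → C = (-13/2, 21/4)
3. B_x = -23/5  [C, D, B are collinear ∩ AB ⟂ CD]
4. B_y = 31/5  [C, D, B are collinear ∩ AB ⟂ CD]
   → B = (-23/5, 31/5)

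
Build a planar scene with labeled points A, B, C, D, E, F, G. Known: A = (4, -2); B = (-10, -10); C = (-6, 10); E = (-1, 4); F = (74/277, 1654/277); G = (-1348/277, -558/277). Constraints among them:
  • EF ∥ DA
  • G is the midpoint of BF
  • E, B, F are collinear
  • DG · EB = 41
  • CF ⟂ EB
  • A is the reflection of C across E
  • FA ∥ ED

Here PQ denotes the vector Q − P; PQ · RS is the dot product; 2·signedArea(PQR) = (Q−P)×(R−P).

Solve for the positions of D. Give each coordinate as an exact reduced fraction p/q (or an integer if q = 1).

D = (757/277, -1100/277)

1. D_x = 757/277  [EF ∥ DA ∩ FA ∥ ED]
2. D_y = -1100/277  [EF ∥ DA ∩ FA ∥ ED]
   → D = (757/277, -1100/277)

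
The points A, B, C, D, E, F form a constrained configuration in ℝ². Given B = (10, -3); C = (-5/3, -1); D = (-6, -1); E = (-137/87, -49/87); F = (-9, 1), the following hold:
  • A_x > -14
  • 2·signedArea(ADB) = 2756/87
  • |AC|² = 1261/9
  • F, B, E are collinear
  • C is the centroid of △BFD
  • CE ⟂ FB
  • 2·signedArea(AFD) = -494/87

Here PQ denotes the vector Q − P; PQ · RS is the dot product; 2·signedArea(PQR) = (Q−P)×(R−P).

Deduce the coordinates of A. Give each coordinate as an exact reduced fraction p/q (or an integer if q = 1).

A = (-1144/87, 163/87)

1. A_x = -1144/87  [2·signedArea(ADB) = 2756/87 ∩ 2·signedArea(AFD) = -494/87]
2. A_y = 163/87  [2·signedArea(ADB) = 2756/87 ∩ 2·signedArea(AFD) = -494/87]
   → A = (-1144/87, 163/87)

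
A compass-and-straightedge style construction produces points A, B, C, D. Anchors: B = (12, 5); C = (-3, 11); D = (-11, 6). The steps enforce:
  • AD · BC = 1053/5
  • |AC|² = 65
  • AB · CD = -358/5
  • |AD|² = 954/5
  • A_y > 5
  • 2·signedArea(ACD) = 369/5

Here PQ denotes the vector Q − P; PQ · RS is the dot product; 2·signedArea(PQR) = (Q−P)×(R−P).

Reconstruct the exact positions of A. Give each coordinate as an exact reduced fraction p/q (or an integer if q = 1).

1. A_x = 14/5  [AD · BC = 1053/5 ∩ AB · CD = -358/5]
2. A_y = 27/5  [AD · BC = 1053/5 ∩ AB · CD = -358/5]
   → A = (14/5, 27/5)

A = (14/5, 27/5)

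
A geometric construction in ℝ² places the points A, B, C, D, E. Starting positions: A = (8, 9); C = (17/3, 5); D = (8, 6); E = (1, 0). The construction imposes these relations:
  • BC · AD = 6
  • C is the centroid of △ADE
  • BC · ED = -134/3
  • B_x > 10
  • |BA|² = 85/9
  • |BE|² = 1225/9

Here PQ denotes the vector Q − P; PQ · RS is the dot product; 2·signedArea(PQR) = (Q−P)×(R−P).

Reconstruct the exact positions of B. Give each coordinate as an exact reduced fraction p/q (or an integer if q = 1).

B = (31/3, 7)

1. B_x = 31/3  [BC · ED = -134/3 ∩ BC · AD = 6]
2. B_y = 7  [BC · ED = -134/3 ∩ BC · AD = 6]
   → B = (31/3, 7)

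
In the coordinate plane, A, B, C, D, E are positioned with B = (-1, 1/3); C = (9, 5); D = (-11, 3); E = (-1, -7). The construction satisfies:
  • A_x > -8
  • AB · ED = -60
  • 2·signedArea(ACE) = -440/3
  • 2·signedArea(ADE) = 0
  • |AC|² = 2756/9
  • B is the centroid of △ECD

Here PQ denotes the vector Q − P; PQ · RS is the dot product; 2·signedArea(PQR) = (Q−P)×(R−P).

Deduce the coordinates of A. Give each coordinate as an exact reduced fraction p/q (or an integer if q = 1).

1. A_x = -23/3  [2·signedArea(ADE) = 0 ∩ 2·signedArea(ACE) = -440/3]
2. A_y = -1/3  [2·signedArea(ADE) = 0 ∩ 2·signedArea(ACE) = -440/3]
   → A = (-23/3, -1/3)

A = (-23/3, -1/3)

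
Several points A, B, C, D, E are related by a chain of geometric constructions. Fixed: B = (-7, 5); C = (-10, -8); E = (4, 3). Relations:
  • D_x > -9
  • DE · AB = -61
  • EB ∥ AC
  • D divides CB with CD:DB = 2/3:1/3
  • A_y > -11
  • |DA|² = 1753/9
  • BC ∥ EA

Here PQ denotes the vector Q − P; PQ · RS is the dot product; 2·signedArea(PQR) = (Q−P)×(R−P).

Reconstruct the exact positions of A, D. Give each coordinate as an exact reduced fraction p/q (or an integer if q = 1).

A = (1, -10)
D = (-8, 2/3)

1. A_x = 1  [EB ∥ AC ∩ BC ∥ EA]
2. A_y = -10  [EB ∥ AC ∩ BC ∥ EA]
   → A = (1, -10)
3. D_x = -8  [D divides CB with CD:DB = 2/3:1/3]
4. D_y = 2/3  [D divides CB with CD:DB = 2/3:1/3]
   → D = (-8, 2/3)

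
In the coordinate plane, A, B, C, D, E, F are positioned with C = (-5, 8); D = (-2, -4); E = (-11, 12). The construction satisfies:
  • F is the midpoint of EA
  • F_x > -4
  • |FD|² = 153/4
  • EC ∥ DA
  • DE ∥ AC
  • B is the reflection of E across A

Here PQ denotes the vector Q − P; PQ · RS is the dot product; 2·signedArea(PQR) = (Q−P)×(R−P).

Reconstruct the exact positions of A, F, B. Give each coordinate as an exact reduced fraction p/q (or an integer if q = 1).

A = (4, -8)
B = (19, -28)
F = (-7/2, 2)

1. A_x = 4  [DE ∥ AC ∩ EC ∥ DA]
2. A_y = -8  [DE ∥ AC ∩ EC ∥ DA]
   → A = (4, -8)
3. F_x = -7/2  [F is the midpoint of EA]
4. F_y = 2  [F is the midpoint of EA]
   → F = (-7/2, 2)
5. B_x = 19  [B is the reflection of E across A]
6. B_y = -28  [B is the reflection of E across A]
   → B = (19, -28)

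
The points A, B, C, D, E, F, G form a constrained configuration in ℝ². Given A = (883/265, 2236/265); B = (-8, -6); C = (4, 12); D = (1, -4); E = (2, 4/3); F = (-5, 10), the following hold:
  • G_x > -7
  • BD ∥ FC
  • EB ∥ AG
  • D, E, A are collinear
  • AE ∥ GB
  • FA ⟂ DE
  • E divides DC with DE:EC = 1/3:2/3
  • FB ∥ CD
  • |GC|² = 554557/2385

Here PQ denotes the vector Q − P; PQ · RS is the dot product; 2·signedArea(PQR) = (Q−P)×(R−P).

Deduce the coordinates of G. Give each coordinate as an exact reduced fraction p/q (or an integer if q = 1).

1. G_x = -1767/265  [AE ∥ GB ∩ EB ∥ AG]
2. G_y = 878/795  [AE ∥ GB ∩ EB ∥ AG]
   → G = (-1767/265, 878/795)

G = (-1767/265, 878/795)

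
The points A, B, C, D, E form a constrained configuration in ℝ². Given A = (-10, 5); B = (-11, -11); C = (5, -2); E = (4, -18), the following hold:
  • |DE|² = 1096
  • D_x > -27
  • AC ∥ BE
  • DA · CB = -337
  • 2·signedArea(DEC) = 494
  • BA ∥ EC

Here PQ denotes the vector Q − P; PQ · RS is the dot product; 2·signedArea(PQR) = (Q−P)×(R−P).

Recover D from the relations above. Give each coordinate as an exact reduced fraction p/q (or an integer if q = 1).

1. D_x = -26  [DA · CB = -337 ∩ 2·signedArea(DEC) = 494]
2. D_y = -4  [DA · CB = -337 ∩ 2·signedArea(DEC) = 494]
   → D = (-26, -4)

D = (-26, -4)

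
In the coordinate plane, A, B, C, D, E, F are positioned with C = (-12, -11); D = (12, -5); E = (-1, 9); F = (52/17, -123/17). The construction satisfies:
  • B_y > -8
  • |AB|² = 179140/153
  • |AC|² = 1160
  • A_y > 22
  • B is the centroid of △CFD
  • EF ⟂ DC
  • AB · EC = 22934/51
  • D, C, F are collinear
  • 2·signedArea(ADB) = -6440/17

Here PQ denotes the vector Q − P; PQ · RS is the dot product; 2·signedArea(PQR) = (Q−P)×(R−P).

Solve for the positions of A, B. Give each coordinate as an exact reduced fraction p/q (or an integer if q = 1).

A = (-14, 23)
B = (52/51, -395/51)

1. B_x = 52/51  [B is the centroid of △CFD]
2. B_y = -395/51  [B is the centroid of △CFD]
   → B = (52/51, -395/51)
3. A_x = -14  [2·signedArea(ADB) = -6440/17 ∩ AB · EC = 22934/51]
4. A_y = 23  [2·signedArea(ADB) = -6440/17 ∩ AB · EC = 22934/51]
   → A = (-14, 23)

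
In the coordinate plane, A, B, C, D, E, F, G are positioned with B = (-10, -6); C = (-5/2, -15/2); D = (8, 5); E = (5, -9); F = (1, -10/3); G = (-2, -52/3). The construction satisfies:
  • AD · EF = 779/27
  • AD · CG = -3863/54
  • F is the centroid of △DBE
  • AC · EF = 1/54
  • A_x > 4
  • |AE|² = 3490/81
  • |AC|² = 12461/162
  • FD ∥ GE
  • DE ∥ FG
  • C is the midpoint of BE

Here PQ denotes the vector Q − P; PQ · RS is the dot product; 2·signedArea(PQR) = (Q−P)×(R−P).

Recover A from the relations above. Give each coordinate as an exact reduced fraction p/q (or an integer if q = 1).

A = (14/3, -22/9)

1. A_x = 14/3  [AD · CG = -3863/54 ∩ AC · EF = 1/54]
2. A_y = -22/9  [AD · CG = -3863/54 ∩ AC · EF = 1/54]
   → A = (14/3, -22/9)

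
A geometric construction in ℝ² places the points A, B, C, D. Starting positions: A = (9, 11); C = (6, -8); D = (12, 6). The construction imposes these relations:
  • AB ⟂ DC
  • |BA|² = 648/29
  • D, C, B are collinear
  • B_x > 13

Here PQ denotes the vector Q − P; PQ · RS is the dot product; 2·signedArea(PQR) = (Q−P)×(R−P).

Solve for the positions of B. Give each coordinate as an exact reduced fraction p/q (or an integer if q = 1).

1. B_x = 387/29  [D, C, B are collinear ∩ AB ⟂ DC]
2. B_y = 265/29  [D, C, B are collinear ∩ AB ⟂ DC]
   → B = (387/29, 265/29)

B = (387/29, 265/29)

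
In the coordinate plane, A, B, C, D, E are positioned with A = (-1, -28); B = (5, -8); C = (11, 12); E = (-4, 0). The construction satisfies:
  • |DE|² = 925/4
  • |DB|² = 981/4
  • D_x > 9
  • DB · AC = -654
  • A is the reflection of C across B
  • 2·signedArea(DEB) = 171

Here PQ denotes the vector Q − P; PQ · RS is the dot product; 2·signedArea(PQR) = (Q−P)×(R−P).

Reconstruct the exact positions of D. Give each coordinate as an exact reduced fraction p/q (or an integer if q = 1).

1. D_x = 19/2  [DB · AC = -654 ∩ 2·signedArea(DEB) = 171]
2. D_y = 7  [DB · AC = -654 ∩ 2·signedArea(DEB) = 171]
   → D = (19/2, 7)

D = (19/2, 7)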